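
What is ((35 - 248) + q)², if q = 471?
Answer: 66564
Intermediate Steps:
((35 - 248) + q)² = ((35 - 248) + 471)² = (-213 + 471)² = 258² = 66564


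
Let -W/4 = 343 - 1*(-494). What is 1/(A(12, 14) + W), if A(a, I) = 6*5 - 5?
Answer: -1/3323 ≈ -0.00030093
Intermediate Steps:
W = -3348 (W = -4*(343 - 1*(-494)) = -4*(343 + 494) = -4*837 = -3348)
A(a, I) = 25 (A(a, I) = 30 - 5 = 25)
1/(A(12, 14) + W) = 1/(25 - 3348) = 1/(-3323) = -1/3323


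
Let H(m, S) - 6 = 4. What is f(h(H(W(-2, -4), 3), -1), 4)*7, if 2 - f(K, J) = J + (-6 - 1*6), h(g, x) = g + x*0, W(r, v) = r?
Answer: 70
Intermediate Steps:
H(m, S) = 10 (H(m, S) = 6 + 4 = 10)
h(g, x) = g (h(g, x) = g + 0 = g)
f(K, J) = 14 - J (f(K, J) = 2 - (J + (-6 - 1*6)) = 2 - (J + (-6 - 6)) = 2 - (J - 12) = 2 - (-12 + J) = 2 + (12 - J) = 14 - J)
f(h(H(W(-2, -4), 3), -1), 4)*7 = (14 - 1*4)*7 = (14 - 4)*7 = 10*7 = 70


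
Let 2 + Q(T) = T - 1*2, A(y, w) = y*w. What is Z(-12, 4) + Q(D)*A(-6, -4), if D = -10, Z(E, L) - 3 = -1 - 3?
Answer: -337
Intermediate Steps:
A(y, w) = w*y
Z(E, L) = -1 (Z(E, L) = 3 + (-1 - 3) = 3 - 4 = -1)
Q(T) = -4 + T (Q(T) = -2 + (T - 1*2) = -2 + (T - 2) = -2 + (-2 + T) = -4 + T)
Z(-12, 4) + Q(D)*A(-6, -4) = -1 + (-4 - 10)*(-4*(-6)) = -1 - 14*24 = -1 - 336 = -337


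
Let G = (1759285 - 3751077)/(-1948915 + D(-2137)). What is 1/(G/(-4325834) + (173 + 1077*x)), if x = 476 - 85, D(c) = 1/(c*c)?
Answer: 9625245180842037189/4054923289782859413491908 ≈ 2.3737e-6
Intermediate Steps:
D(c) = c**(-2) (D(c) = 1/(c**2) = c**(-2))
x = 391
G = 4548026980024/4450122302817 (G = (1759285 - 3751077)/(-1948915 + (-2137)**(-2)) = -1991792/(-1948915 + 1/4566769) = -1991792/(-8900244605634/4566769) = -1991792*(-4566769/8900244605634) = 4548026980024/4450122302817 ≈ 1.0220)
1/(G/(-4325834) + (173 + 1077*x)) = 1/((4548026980024/4450122302817)/(-4325834) + (173 + 1077*391)) = 1/((4548026980024/4450122302817)*(-1/4325834) + (173 + 421107)) = 1/(-2274013490012/9625245180842037189 + 421280) = 1/(4054923289782859413491908/9625245180842037189) = 9625245180842037189/4054923289782859413491908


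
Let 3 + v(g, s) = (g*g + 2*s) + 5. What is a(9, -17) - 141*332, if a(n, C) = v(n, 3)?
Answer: -46723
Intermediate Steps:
v(g, s) = 2 + g**2 + 2*s (v(g, s) = -3 + ((g*g + 2*s) + 5) = -3 + ((g**2 + 2*s) + 5) = -3 + (5 + g**2 + 2*s) = 2 + g**2 + 2*s)
a(n, C) = 8 + n**2 (a(n, C) = 2 + n**2 + 2*3 = 2 + n**2 + 6 = 8 + n**2)
a(9, -17) - 141*332 = (8 + 9**2) - 141*332 = (8 + 81) - 46812 = 89 - 46812 = -46723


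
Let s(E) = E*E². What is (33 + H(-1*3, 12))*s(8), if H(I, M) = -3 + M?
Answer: 21504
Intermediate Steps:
s(E) = E³
(33 + H(-1*3, 12))*s(8) = (33 + (-3 + 12))*8³ = (33 + 9)*512 = 42*512 = 21504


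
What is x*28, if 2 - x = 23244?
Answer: -650776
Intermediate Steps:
x = -23242 (x = 2 - 1*23244 = 2 - 23244 = -23242)
x*28 = -23242*28 = -650776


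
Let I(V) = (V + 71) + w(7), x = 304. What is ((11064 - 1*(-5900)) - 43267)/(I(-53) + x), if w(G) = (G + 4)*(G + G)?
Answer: -26303/476 ≈ -55.258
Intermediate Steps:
w(G) = 2*G*(4 + G) (w(G) = (4 + G)*(2*G) = 2*G*(4 + G))
I(V) = 225 + V (I(V) = (V + 71) + 2*7*(4 + 7) = (71 + V) + 2*7*11 = (71 + V) + 154 = 225 + V)
((11064 - 1*(-5900)) - 43267)/(I(-53) + x) = ((11064 - 1*(-5900)) - 43267)/((225 - 53) + 304) = ((11064 + 5900) - 43267)/(172 + 304) = (16964 - 43267)/476 = -26303*1/476 = -26303/476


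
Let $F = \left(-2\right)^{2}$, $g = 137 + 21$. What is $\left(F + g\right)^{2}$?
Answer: $26244$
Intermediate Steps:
$g = 158$
$F = 4$
$\left(F + g\right)^{2} = \left(4 + 158\right)^{2} = 162^{2} = 26244$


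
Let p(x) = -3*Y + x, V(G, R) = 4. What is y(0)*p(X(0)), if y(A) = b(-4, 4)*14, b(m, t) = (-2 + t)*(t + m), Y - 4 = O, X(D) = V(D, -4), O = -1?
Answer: 0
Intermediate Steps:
X(D) = 4
Y = 3 (Y = 4 - 1 = 3)
p(x) = -9 + x (p(x) = -3*3 + x = -9 + x)
b(m, t) = (-2 + t)*(m + t)
y(A) = 0 (y(A) = (4² - 2*(-4) - 2*4 - 4*4)*14 = (16 + 8 - 8 - 16)*14 = 0*14 = 0)
y(0)*p(X(0)) = 0*(-9 + 4) = 0*(-5) = 0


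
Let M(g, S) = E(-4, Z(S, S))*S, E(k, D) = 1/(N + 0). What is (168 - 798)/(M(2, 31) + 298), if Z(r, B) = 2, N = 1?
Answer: -90/47 ≈ -1.9149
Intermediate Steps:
E(k, D) = 1 (E(k, D) = 1/(1 + 0) = 1/1 = 1)
M(g, S) = S (M(g, S) = 1*S = S)
(168 - 798)/(M(2, 31) + 298) = (168 - 798)/(31 + 298) = -630/329 = -630*1/329 = -90/47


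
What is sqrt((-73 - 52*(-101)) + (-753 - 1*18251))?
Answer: 5*I*sqrt(553) ≈ 117.58*I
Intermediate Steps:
sqrt((-73 - 52*(-101)) + (-753 - 1*18251)) = sqrt((-73 + 5252) + (-753 - 18251)) = sqrt(5179 - 19004) = sqrt(-13825) = 5*I*sqrt(553)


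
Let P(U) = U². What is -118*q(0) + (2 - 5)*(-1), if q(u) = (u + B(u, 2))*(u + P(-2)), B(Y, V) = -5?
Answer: 2363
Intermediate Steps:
q(u) = (-5 + u)*(4 + u) (q(u) = (u - 5)*(u + (-2)²) = (-5 + u)*(u + 4) = (-5 + u)*(4 + u))
-118*q(0) + (2 - 5)*(-1) = -118*(-20 + 0² - 1*0) + (2 - 5)*(-1) = -118*(-20 + 0 + 0) - 3*(-1) = -118*(-20) + 3 = 2360 + 3 = 2363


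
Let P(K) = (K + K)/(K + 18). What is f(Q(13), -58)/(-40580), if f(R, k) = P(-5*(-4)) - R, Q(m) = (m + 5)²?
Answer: 1534/192755 ≈ 0.0079583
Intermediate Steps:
Q(m) = (5 + m)²
P(K) = 2*K/(18 + K) (P(K) = (2*K)/(18 + K) = 2*K/(18 + K))
f(R, k) = 20/19 - R (f(R, k) = 2*(-5*(-4))/(18 - 5*(-4)) - R = 2*20/(18 + 20) - R = 2*20/38 - R = 2*20*(1/38) - R = 20/19 - R)
f(Q(13), -58)/(-40580) = (20/19 - (5 + 13)²)/(-40580) = (20/19 - 1*18²)*(-1/40580) = (20/19 - 1*324)*(-1/40580) = (20/19 - 324)*(-1/40580) = -6136/19*(-1/40580) = 1534/192755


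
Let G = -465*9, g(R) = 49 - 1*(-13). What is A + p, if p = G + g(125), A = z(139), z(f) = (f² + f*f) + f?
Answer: 34658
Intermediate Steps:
g(R) = 62 (g(R) = 49 + 13 = 62)
G = -4185
z(f) = f + 2*f² (z(f) = (f² + f²) + f = 2*f² + f = f + 2*f²)
A = 38781 (A = 139*(1 + 2*139) = 139*(1 + 278) = 139*279 = 38781)
p = -4123 (p = -4185 + 62 = -4123)
A + p = 38781 - 4123 = 34658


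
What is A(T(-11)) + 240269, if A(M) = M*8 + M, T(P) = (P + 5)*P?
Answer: 240863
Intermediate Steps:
T(P) = P*(5 + P) (T(P) = (5 + P)*P = P*(5 + P))
A(M) = 9*M (A(M) = 8*M + M = 9*M)
A(T(-11)) + 240269 = 9*(-11*(5 - 11)) + 240269 = 9*(-11*(-6)) + 240269 = 9*66 + 240269 = 594 + 240269 = 240863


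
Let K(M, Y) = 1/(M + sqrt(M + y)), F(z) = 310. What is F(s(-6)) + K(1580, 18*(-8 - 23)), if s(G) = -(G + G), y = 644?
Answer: 193299035/623544 - sqrt(139)/623544 ≈ 310.00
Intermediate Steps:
s(G) = -2*G
K(M, Y) = 1/(M + sqrt(644 + M)) (K(M, Y) = 1/(M + sqrt(M + 644)) = 1/(M + sqrt(644 + M)))
F(s(-6)) + K(1580, 18*(-8 - 23)) = 310 + 1/(1580 + sqrt(644 + 1580)) = 310 + 1/(1580 + sqrt(2224)) = 310 + 1/(1580 + 4*sqrt(139))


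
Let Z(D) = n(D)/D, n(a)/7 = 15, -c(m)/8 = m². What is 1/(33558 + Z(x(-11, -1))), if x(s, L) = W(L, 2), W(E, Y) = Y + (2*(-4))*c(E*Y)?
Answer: 86/2886023 ≈ 2.9799e-5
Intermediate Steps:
c(m) = -8*m²
n(a) = 105 (n(a) = 7*15 = 105)
W(E, Y) = Y + 64*E²*Y² (W(E, Y) = Y + (2*(-4))*(-8*E²*Y²) = Y - (-64)*E²*Y² = Y + 64*E²*Y²)
x(s, L) = 2 + 256*L² (x(s, L) = 2*(1 + 64*2*L²) = 2*(1 + 128*L²) = 2 + 256*L²)
Z(D) = 105/D
1/(33558 + Z(x(-11, -1))) = 1/(33558 + 105/(2 + 256*(-1)²)) = 1/(33558 + 105/(2 + 256*1)) = 1/(33558 + 105/(2 + 256)) = 1/(33558 + 105/258) = 1/(33558 + 105*(1/258)) = 1/(33558 + 35/86) = 1/(2886023/86) = 86/2886023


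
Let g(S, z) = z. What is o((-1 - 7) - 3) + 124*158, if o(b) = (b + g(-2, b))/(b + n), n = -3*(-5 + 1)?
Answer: 19570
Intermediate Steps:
n = 12 (n = -3*(-4) = 12)
o(b) = 2*b/(12 + b) (o(b) = (b + b)/(b + 12) = (2*b)/(12 + b) = 2*b/(12 + b))
o((-1 - 7) - 3) + 124*158 = 2*((-1 - 7) - 3)/(12 + ((-1 - 7) - 3)) + 124*158 = 2*(-8 - 3)/(12 + (-8 - 3)) + 19592 = 2*(-11)/(12 - 11) + 19592 = 2*(-11)/1 + 19592 = 2*(-11)*1 + 19592 = -22 + 19592 = 19570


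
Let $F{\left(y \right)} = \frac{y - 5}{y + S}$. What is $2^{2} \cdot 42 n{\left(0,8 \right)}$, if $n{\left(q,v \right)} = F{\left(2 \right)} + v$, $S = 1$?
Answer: $1176$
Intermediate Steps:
$F{\left(y \right)} = \frac{-5 + y}{1 + y}$ ($F{\left(y \right)} = \frac{y - 5}{y + 1} = \frac{-5 + y}{1 + y}$)
$n{\left(q,v \right)} = -1 + v$ ($n{\left(q,v \right)} = \frac{-5 + 2}{1 + 2} + v = \frac{1}{3} \left(-3\right) + v = -1 + v$)
$2^{2} \cdot 42 n{\left(0,8 \right)} = 2^{2} \cdot 42 \left(-1 + 8\right) = 4 \cdot 42 \cdot 7 = 168 \cdot 7 = 1176$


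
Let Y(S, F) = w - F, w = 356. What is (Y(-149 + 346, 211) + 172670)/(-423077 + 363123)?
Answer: -172815/59954 ≈ -2.8825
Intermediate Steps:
Y(S, F) = 356 - F
(Y(-149 + 346, 211) + 172670)/(-423077 + 363123) = ((356 - 1*211) + 172670)/(-423077 + 363123) = ((356 - 211) + 172670)/(-59954) = (145 + 172670)*(-1/59954) = 172815*(-1/59954) = -172815/59954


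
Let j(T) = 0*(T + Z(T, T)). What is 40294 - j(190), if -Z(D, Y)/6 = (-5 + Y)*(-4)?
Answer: 40294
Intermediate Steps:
Z(D, Y) = -120 + 24*Y (Z(D, Y) = -6*(-5 + Y)*(-4) = -6*(20 - 4*Y) = -120 + 24*Y)
j(T) = 0 (j(T) = 0*(T + (-120 + 24*T)) = 0*(-120 + 25*T) = 0)
40294 - j(190) = 40294 - 1*0 = 40294 + 0 = 40294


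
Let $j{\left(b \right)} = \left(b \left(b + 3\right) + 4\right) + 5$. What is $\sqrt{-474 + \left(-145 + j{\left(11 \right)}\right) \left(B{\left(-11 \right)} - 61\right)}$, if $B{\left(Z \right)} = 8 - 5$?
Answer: $i \sqrt{1518} \approx 38.962 i$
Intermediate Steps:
$B{\left(Z \right)} = 3$ ($B{\left(Z \right)} = 8 - 5 = 3$)
$j{\left(b \right)} = 9 + b \left(3 + b\right)$ ($j{\left(b \right)} = \left(b \left(3 + b\right) + 4\right) + 5 = \left(4 + b \left(3 + b\right)\right) + 5 = 9 + b \left(3 + b\right)$)
$\sqrt{-474 + \left(-145 + j{\left(11 \right)}\right) \left(B{\left(-11 \right)} - 61\right)} = \sqrt{-474 + \left(-145 + \left(9 + 11^{2} + 3 \cdot 11\right)\right) \left(3 - 61\right)} = \sqrt{-474 + \left(-145 + \left(9 + 121 + 33\right)\right) \left(-58\right)} = \sqrt{-474 + \left(-145 + 163\right) \left(-58\right)} = \sqrt{-474 + 18 \left(-58\right)} = \sqrt{-474 - 1044} = \sqrt{-1518} = i \sqrt{1518}$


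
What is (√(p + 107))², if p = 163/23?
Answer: 2624/23 ≈ 114.09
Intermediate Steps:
p = 163/23 (p = 163*(1/23) = 163/23 ≈ 7.0870)
(√(p + 107))² = (√(163/23 + 107))² = (√(2624/23))² = (8*√943/23)² = 2624/23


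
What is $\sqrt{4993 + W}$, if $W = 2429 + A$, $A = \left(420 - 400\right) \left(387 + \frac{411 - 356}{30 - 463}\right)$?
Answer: $\frac{\sqrt{2842231918}}{433} \approx 123.12$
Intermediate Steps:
$A = \frac{3350320}{433}$ ($A = 20 \left(387 + \frac{55}{-433}\right) = 20 \left(387 + 55 \left(- \frac{1}{433}\right)\right) = 20 \left(387 - \frac{55}{433}\right) = 20 \cdot \frac{167516}{433} = \frac{3350320}{433} \approx 7737.5$)
$W = \frac{4402077}{433}$ ($W = 2429 + \frac{3350320}{433} = \frac{4402077}{433} \approx 10166.0$)
$\sqrt{4993 + W} = \sqrt{4993 + \frac{4402077}{433}} = \sqrt{\frac{6564046}{433}} = \frac{\sqrt{2842231918}}{433}$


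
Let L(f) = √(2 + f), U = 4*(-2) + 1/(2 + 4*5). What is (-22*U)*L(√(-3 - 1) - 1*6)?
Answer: 175*√(-4 + 2*I) ≈ 85.027 + 360.18*I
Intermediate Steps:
U = -175/22 (U = -8 + 1/(2 + 20) = -8 + 1/22 = -175/22 ≈ -7.9545)
(-22*U)*L(√(-3 - 1) - 1*6) = (-22*(-175/22))*√(2 + (√(-3 - 1) - 1*6)) = 175*√(2 + (√(-4) - 6)) = 175*√(2 + (2*I - 6)) = 175*√(2 + (-6 + 2*I)) = 175*√(-4 + 2*I)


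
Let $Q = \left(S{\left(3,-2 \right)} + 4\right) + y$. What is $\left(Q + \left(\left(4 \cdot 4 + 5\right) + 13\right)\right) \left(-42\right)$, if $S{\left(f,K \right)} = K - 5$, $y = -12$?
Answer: $-798$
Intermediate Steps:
$S{\left(f,K \right)} = -5 + K$
$Q = -15$ ($Q = \left(\left(-5 - 2\right) + 4\right) - 12 = \left(-7 + 4\right) - 12 = -3 - 12 = -15$)
$\left(Q + \left(\left(4 \cdot 4 + 5\right) + 13\right)\right) \left(-42\right) = \left(-15 + \left(\left(4 \cdot 4 + 5\right) + 13\right)\right) \left(-42\right) = \left(-15 + \left(\left(16 + 5\right) + 13\right)\right) \left(-42\right) = \left(-15 + \left(21 + 13\right)\right) \left(-42\right) = \left(-15 + 34\right) \left(-42\right) = 19 \left(-42\right) = -798$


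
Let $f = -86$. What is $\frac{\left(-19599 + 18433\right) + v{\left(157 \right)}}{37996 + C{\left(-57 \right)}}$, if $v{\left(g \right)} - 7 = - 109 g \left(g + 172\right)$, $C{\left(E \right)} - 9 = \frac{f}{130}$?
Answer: $- \frac{183018420}{1235141} \approx -148.18$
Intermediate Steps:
$C{\left(E \right)} = \frac{542}{65}$ ($C{\left(E \right)} = 9 - \frac{86}{130} = 9 - \frac{43}{65} = \frac{542}{65}$)
$v{\left(g \right)} = 7 - 109 g \left(172 + g\right)$ ($v{\left(g \right)} = 7 + - 109 g \left(g + 172\right) = 7 + - 109 g \left(172 + g\right) = 7 - 109 g \left(172 + g\right)$)
$\frac{\left(-19599 + 18433\right) + v{\left(157 \right)}}{37996 + C{\left(-57 \right)}} = \frac{\left(-19599 + 18433\right) - \left(2943429 + 2686741\right)}{37996 + \frac{542}{65}} = \frac{-1166 - 5630170}{\frac{2470282}{65}} = \left(-1166 - 5630170\right) \frac{65}{2470282} = \left(-5631336\right) \frac{65}{2470282} = - \frac{183018420}{1235141}$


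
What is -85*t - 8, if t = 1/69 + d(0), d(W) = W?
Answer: -637/69 ≈ -9.2319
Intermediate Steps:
t = 1/69 (t = 1/69 + 0 = 1/69 ≈ 0.014493)
-85*t - 8 = -85*1/69 - 8 = -85/69 - 8 = -637/69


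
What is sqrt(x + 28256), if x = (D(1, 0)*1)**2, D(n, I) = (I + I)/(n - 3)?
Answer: 4*sqrt(1766) ≈ 168.10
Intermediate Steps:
D(n, I) = 2*I/(-3 + n) (D(n, I) = (2*I)/(-3 + n) = 2*I/(-3 + n))
x = 0 (x = ((2*0/(-3 + 1))*1)**2 = ((2*0/(-2))*1)**2 = ((2*0*(-1/2))*1)**2 = (0*1)**2 = 0**2 = 0)
sqrt(x + 28256) = sqrt(0 + 28256) = sqrt(28256) = 4*sqrt(1766)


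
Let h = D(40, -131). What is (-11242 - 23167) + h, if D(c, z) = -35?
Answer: -34444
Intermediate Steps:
h = -35
(-11242 - 23167) + h = (-11242 - 23167) - 35 = -34409 - 35 = -34444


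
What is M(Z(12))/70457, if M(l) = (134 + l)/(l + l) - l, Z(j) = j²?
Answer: -20597/10145808 ≈ -0.0020301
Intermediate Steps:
M(l) = -l + (134 + l)/(2*l) (M(l) = (134 + l)/((2*l)) - l = (134 + l)*(1/(2*l)) - l = (134 + l)/(2*l) - l = -l + (134 + l)/(2*l))
M(Z(12))/70457 = (½ - 1*12² + 67/(12²))/70457 = (½ - 1*144 + 67/144)*(1/70457) = (½ - 144 + 67*(1/144))*(1/70457) = (½ - 144 + 67/144)*(1/70457) = -20597/144*1/70457 = -20597/10145808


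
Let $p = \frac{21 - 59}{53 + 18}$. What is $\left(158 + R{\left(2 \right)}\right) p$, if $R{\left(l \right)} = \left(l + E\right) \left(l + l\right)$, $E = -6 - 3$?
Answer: $- \frac{4940}{71} \approx -69.578$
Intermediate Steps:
$E = -9$
$R{\left(l \right)} = 2 l \left(-9 + l\right)$ ($R{\left(l \right)} = \left(l - 9\right) \left(l + l\right) = \left(-9 + l\right) 2 l = 2 l \left(-9 + l\right)$)
$p = - \frac{38}{71} \approx -0.53521$
$\left(158 + R{\left(2 \right)}\right) p = \left(158 + 2 \cdot 2 \left(-9 + 2\right)\right) \left(- \frac{38}{71}\right) = \left(158 + 2 \cdot 2 \left(-7\right)\right) \left(- \frac{38}{71}\right) = \left(158 - 28\right) \left(- \frac{38}{71}\right) = 130 \left(- \frac{38}{71}\right) = - \frac{4940}{71}$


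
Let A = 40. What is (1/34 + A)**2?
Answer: 1852321/1156 ≈ 1602.4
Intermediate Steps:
(1/34 + A)**2 = (1/34 + 40)**2 = (1361/34)**2 = 1852321/1156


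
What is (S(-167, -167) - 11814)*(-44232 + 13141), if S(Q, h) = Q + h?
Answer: 377693468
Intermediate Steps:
(S(-167, -167) - 11814)*(-44232 + 13141) = ((-167 - 167) - 11814)*(-44232 + 13141) = (-334 - 11814)*(-31091) = -12148*(-31091) = 377693468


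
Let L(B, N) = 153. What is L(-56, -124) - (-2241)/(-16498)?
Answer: 2521953/16498 ≈ 152.86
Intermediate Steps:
L(-56, -124) - (-2241)/(-16498) = 153 - (-2241)/(-16498) = 153 - (-2241)*(-1)/16498 = 153 - 1*2241/16498 = 153 - 2241/16498 = 2521953/16498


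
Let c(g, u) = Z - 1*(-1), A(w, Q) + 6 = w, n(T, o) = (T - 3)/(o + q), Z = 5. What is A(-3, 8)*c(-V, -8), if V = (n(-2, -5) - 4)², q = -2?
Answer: -54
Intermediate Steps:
n(T, o) = (-3 + T)/(-2 + o) (n(T, o) = (T - 3)/(o - 2) = (-3 + T)/(-2 + o))
A(w, Q) = -6 + w
V = 529/49 (V = ((-3 - 2)/(-2 - 5) - 4)² = (-5/(-7) - 4)² = (-⅐*(-5) - 4)² = (5/7 - 4)² = (-23/7)² = 529/49 ≈ 10.796)
c(g, u) = 6 (c(g, u) = 5 - 1*(-1) = 5 + 1 = 6)
A(-3, 8)*c(-V, -8) = (-6 - 3)*6 = -9*6 = -54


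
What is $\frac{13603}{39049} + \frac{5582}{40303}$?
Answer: $\frac{766213227}{1573791847} \approx 0.48686$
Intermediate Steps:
$\frac{13603}{39049} + \frac{5582}{40303} = \frac{766213227}{1573791847}$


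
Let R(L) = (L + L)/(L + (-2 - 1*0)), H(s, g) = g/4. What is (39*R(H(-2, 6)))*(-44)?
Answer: 10296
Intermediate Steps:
H(s, g) = g/4 (H(s, g) = g*(¼) = g/4)
R(L) = 2*L/(-2 + L) (R(L) = (2*L)/(L + (-2 + 0)) = (2*L)/(L - 2) = (2*L)/(-2 + L) = 2*L/(-2 + L))
(39*R(H(-2, 6)))*(-44) = (39*(2*((¼)*6)/(-2 + (¼)*6)))*(-44) = (39*(2*(3/2)/(-2 + 3/2)))*(-44) = (39*(2*(3/2)/(-½)))*(-44) = (39*(2*(3/2)*(-2)))*(-44) = (39*(-6))*(-44) = -234*(-44) = 10296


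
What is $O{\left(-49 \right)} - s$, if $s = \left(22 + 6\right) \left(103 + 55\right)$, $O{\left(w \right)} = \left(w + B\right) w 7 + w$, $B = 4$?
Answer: $10962$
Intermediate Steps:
$O{\left(w \right)} = w + 7 w \left(4 + w\right)$ ($O{\left(w \right)} = \left(w + 4\right) w 7 + w = \left(4 + w\right) w 7 + w = w \left(4 + w\right) 7 + w = 7 w \left(4 + w\right) + w = w + 7 w \left(4 + w\right)$)
$s = 4424$ ($s = 28 \cdot 158 = 4424$)
$O{\left(-49 \right)} - s = - 49 \left(29 + 7 \left(-49\right)\right) - 4424 = - 49 \left(29 - 343\right) - 4424 = \left(-49\right) \left(-314\right) - 4424 = 15386 - 4424 = 10962$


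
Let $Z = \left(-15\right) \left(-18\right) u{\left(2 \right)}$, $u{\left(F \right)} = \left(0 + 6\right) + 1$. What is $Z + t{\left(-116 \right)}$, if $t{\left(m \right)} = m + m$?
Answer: $1658$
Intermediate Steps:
$u{\left(F \right)} = 7$ ($u{\left(F \right)} = 6 + 1 = 7$)
$t{\left(m \right)} = 2 m$
$Z = 1890$ ($Z = \left(-15\right) \left(-18\right) 7 = 270 \cdot 7 = 1890$)
$Z + t{\left(-116 \right)} = 1890 + 2 \left(-116\right) = 1890 - 232 = 1658$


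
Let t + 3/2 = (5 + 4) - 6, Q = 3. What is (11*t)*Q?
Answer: 99/2 ≈ 49.500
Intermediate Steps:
t = 3/2 (t = -3/2 + ((5 + 4) - 6) = -3/2 + (9 - 6) = -3/2 + 3 = 3/2 ≈ 1.5000)
(11*t)*Q = (11*(3/2))*3 = (33/2)*3 = 99/2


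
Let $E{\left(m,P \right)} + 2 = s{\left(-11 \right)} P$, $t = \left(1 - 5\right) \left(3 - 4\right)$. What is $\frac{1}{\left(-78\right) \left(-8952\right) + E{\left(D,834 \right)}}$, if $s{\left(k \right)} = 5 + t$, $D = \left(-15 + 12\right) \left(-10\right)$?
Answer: $\frac{1}{705760} \approx 1.4169 \cdot 10^{-6}$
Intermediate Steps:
$t = 4$ ($t = \left(-4\right) \left(-1\right) = 4$)
$D = 30$ ($D = \left(-3\right) \left(-10\right) = 30$)
$s{\left(k \right)} = 9$ ($s{\left(k \right)} = 5 + 4 = 9$)
$E{\left(m,P \right)} = -2 + 9 P$
$\frac{1}{\left(-78\right) \left(-8952\right) + E{\left(D,834 \right)}} = \frac{1}{\left(-78\right) \left(-8952\right) + \left(-2 + 9 \cdot 834\right)} = \frac{1}{698256 + \left(-2 + 7506\right)} = \frac{1}{698256 + 7504} = \frac{1}{705760}$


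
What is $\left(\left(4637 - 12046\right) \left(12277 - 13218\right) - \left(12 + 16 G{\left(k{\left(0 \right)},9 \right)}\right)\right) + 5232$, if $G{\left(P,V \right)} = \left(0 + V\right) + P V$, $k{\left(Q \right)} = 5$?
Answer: $6976225$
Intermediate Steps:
$G{\left(P,V \right)} = V + P V$
$\left(\left(4637 - 12046\right) \left(12277 - 13218\right) - \left(12 + 16 G{\left(k{\left(0 \right)},9 \right)}\right)\right) + 5232 = \left(\left(4637 - 12046\right) \left(12277 - 13218\right) - \left(12 + 16 \cdot 9 \left(1 + 5\right)\right)\right) + 5232 = \left(\left(-7409\right) \left(-941\right) - \left(12 + 16 \cdot 9 \cdot 6\right)\right) + 5232 = \left(6971869 - 876\right) + 5232 = 6970993 + 5232 = 6976225$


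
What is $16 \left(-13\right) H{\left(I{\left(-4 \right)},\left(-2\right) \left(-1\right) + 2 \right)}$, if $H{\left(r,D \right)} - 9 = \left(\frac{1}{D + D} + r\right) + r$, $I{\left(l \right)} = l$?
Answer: $-234$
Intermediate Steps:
$H{\left(r,D \right)} = 9 + \frac{1}{2 D} + 2 r$ ($H{\left(r,D \right)} = 9 + \left(\left(\frac{1}{D + D} + r\right) + r\right) = 9 + \left(\left(\frac{1}{2 D} + r\right) + r\right) = 9 + \left(\left(r + \frac{1}{2 D}\right) + r\right) = 9 + \left(\frac{1}{2 D} + 2 r\right) = 9 + \frac{1}{2 D} + 2 r$)
$16 \left(-13\right) H{\left(I{\left(-4 \right)},\left(-2\right) \left(-1\right) + 2 \right)} = 16 \left(-13\right) \left(9 + \frac{1}{2 \left(\left(-2\right) \left(-1\right) + 2\right)} + 2 \left(-4\right)\right) = - 208 \left(9 + \frac{1}{2 \left(2 + 2\right)} - 8\right) = - 208 \left(9 + \frac{1}{2 \cdot 4} - 8\right) = - 208 \left(9 + \frac{1}{2} \cdot \frac{1}{4} - 8\right) = - 208 \left(9 + \frac{1}{8} - 8\right) = \left(-208\right) \frac{9}{8} = -234$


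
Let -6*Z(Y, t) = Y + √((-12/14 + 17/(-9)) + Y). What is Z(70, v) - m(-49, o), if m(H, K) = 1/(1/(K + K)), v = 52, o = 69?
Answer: -449/3 - √29659/126 ≈ -151.03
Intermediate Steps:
Z(Y, t) = -Y/6 - √(-173/63 + Y)/6 (Z(Y, t) = -(Y + √((-12/14 + 17/(-9)) + Y))/6 = -(Y + √((-12*1/14 + 17*(-⅑)) + Y))/6 = -(Y + √((-6/7 - 17/9) + Y))/6 = -(Y + √(-173/63 + Y))/6 = -Y/6 - √(-173/63 + Y)/6)
m(H, K) = 2*K (m(H, K) = 1/(1/(2*K)) = 2*K)
Z(70, v) - m(-49, o) = (-⅙*70 - √(-1211 + 441*70)/126) - 2*69 = (-35/3 - √(-1211 + 30870)/126) - 1*138 = (-35/3 - √29659/126) - 138 = -449/3 - √29659/126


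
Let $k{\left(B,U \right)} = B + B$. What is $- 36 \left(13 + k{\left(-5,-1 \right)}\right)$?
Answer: $-108$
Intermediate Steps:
$k{\left(B,U \right)} = 2 B$
$- 36 \left(13 + k{\left(-5,-1 \right)}\right) = - 36 \left(13 + 2 \left(-5\right)\right) = - 36 \left(13 - 10\right) = \left(-36\right) 3 = -108$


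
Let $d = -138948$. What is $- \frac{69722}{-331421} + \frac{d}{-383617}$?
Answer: $\frac{72796829582}{127138729757} \approx 0.57258$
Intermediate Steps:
$- \frac{69722}{-331421} + \frac{d}{-383617} = - \frac{69722}{-331421} - \frac{138948}{-383617} = \left(-69722\right) \left(- \frac{1}{331421}\right) - - \frac{138948}{383617} = \frac{69722}{331421} + \frac{138948}{383617} = \frac{72796829582}{127138729757}$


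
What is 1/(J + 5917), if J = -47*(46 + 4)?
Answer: 1/3567 ≈ 0.00028035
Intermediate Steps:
J = -2350 (J = -47*50 = -2350)
1/(J + 5917) = 1/(-2350 + 5917) = 1/3567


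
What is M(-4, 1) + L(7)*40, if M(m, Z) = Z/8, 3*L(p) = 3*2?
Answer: 641/8 ≈ 80.125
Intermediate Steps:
L(p) = 2 (L(p) = (3*2)/3 = (⅓)*6 = 2)
M(m, Z) = Z/8 (M(m, Z) = Z*(⅛) = Z/8)
M(-4, 1) + L(7)*40 = (⅛)*1 + 2*40 = ⅛ + 80 = 641/8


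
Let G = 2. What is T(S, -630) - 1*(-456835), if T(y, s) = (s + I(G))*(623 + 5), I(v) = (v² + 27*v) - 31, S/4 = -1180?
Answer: 78151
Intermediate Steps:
S = -4720 (S = 4*(-1180) = -4720)
I(v) = -31 + v² + 27*v
T(y, s) = 16956 + 628*s (T(y, s) = (s + (-31 + 2² + 27*2))*(623 + 5) = (s + (-31 + 4 + 54))*628 = (s + 27)*628 = (27 + s)*628 = 16956 + 628*s)
T(S, -630) - 1*(-456835) = (16956 + 628*(-630)) - 1*(-456835) = (16956 - 395640) + 456835 = -378684 + 456835 = 78151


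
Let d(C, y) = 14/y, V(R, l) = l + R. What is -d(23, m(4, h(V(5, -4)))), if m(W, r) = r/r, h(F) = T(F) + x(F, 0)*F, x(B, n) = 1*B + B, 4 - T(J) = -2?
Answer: -14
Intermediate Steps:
T(J) = 6 (T(J) = 4 - 1*(-2) = 4 + 2 = 6)
x(B, n) = 2*B (x(B, n) = B + B = 2*B)
V(R, l) = R + l
h(F) = 6 + 2*F² (h(F) = 6 + (2*F)*F = 6 + 2*F²)
m(W, r) = 1
-d(23, m(4, h(V(5, -4)))) = -14/1 = -14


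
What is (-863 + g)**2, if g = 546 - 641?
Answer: 917764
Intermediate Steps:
g = -95
(-863 + g)**2 = (-863 - 95)**2 = (-958)**2 = 917764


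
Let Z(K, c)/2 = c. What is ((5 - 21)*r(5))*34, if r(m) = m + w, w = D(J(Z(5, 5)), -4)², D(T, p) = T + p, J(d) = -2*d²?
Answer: -22641824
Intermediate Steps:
Z(K, c) = 2*c
w = 41616 (w = (-2*(2*5)² - 4)² = (-2*10² - 4)² = (-2*100 - 4)² = (-200 - 4)² = (-204)² = 41616)
r(m) = 41616 + m (r(m) = m + 41616 = 41616 + m)
((5 - 21)*r(5))*34 = ((5 - 21)*(41616 + 5))*34 = -16*41621*34 = -665936*34 = -22641824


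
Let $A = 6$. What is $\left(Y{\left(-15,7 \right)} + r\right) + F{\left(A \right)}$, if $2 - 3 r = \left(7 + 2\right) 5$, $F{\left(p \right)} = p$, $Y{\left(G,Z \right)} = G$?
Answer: $- \frac{70}{3} \approx -23.333$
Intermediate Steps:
$r = - \frac{43}{3}$ ($r = \frac{2}{3} - \frac{\left(7 + 2\right) 5}{3} = \frac{2}{3} - \frac{9 \cdot 5}{3} = \frac{2}{3} - 15 = - \frac{43}{3} \approx -14.333$)
$\left(Y{\left(-15,7 \right)} + r\right) + F{\left(A \right)} = \left(-15 - \frac{43}{3}\right) + 6 = - \frac{88}{3} + 6 = - \frac{70}{3}$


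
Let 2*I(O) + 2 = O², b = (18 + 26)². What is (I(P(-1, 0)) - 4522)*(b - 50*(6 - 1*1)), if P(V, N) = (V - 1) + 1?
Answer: -7624935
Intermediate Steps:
b = 1936 (b = 44² = 1936)
P(V, N) = V (P(V, N) = (-1 + V) + 1 = V)
I(O) = -1 + O²/2
(I(P(-1, 0)) - 4522)*(b - 50*(6 - 1*1)) = ((-1 + (½)*(-1)²) - 4522)*(1936 - 50*(6 - 1*1)) = ((-1 + (½)*1) - 4522)*(1936 - 50*(6 - 1)) = ((-1 + ½) - 4522)*(1936 - 50*5) = (-½ - 4522)*(1936 - 250) = -9045/2*1686 = -7624935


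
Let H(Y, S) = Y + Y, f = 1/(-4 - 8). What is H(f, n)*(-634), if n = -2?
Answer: 317/3 ≈ 105.67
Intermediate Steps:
f = -1/12 (f = 1/(-12) = -1/12 ≈ -0.083333)
H(Y, S) = 2*Y
H(f, n)*(-634) = (2*(-1/12))*(-634) = -1/6*(-634) = 317/3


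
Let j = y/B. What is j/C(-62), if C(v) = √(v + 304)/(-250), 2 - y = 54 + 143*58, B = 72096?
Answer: 173875*√2/132176 ≈ 1.8604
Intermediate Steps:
y = -8346 (y = 2 - (54 + 143*58) = 2 - (54 + 8294) = 2 - 1*8348 = 2 - 8348 = -8346)
j = -1391/12016 (j = -8346/72096 = -8346*1/72096 = -1391/12016 ≈ -0.11576)
C(v) = -√(304 + v)/250 (C(v) = √(304 + v)*(-1/250) = -√(304 + v)/250)
j/C(-62) = -1391*(-250/√(304 - 62))/12016 = -1391*(-125*√2/11)/12016 = -(-173875)*√2/132176 = 173875*√2/132176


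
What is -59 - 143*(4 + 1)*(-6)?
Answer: 4231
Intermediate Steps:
-59 - 143*(4 + 1)*(-6) = -59 - 715*(-6) = -59 - 143*(-30) = -59 + 4290 = 4231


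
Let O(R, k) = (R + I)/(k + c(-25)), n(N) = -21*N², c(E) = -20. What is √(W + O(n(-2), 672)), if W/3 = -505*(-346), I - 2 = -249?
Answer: √55708762487/326 ≈ 724.01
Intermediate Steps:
I = -247 (I = 2 - 249 = -247)
W = 524190 (W = 3*(-505*(-346)) = 3*174730 = 524190)
O(R, k) = (-247 + R)/(-20 + k) (O(R, k) = (R - 247)/(k - 20) = (-247 + R)/(-20 + k))
√(W + O(n(-2), 672)) = √(524190 + (-247 - 21*(-2)²)/(-20 + 672)) = √(524190 + (-247 - 21*4)/652) = √(524190 + (-247 - 84)/652) = √(524190 + (1/652)*(-331)) = √(524190 - 331/652) = √(341771549/652) = √55708762487/326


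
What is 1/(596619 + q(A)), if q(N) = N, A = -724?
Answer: 1/595895 ≈ 1.6781e-6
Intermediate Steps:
1/(596619 + q(A)) = 1/(596619 - 724) = 1/595895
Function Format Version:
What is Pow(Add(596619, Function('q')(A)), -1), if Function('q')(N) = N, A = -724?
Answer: Rational(1, 595895) ≈ 1.6781e-6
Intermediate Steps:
Pow(Add(596619, Function('q')(A)), -1) = Pow(Add(596619, -724), -1) = Pow(595895, -1) = Rational(1, 595895)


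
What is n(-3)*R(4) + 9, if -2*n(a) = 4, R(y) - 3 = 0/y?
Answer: 3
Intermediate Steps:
R(y) = 3 (R(y) = 3 + 0/y = 3 + 0 = 3)
n(a) = -2 (n(a) = -1/2*4 = -2)
n(-3)*R(4) + 9 = -2*3 + 9 = -6 + 9 = 3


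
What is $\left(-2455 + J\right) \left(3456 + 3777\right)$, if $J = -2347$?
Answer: $-34732866$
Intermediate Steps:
$\left(-2455 + J\right) \left(3456 + 3777\right) = \left(-2455 - 2347\right) \left(3456 + 3777\right) = \left(-4802\right) 7233 = -34732866$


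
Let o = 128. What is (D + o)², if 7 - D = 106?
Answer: 841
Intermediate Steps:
D = -99 (D = 7 - 1*106 = 7 - 106 = -99)
(D + o)² = (-99 + 128)² = 29² = 841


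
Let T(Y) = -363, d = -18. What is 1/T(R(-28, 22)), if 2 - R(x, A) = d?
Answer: -1/363 ≈ -0.0027548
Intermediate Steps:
R(x, A) = 20 (R(x, A) = 2 - 1*(-18) = 2 + 18 = 20)
1/T(R(-28, 22)) = 1/(-363) = -1/363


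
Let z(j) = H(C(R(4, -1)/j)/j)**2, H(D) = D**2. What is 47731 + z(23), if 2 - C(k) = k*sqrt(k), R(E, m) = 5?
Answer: 1977328809143771268/41426511213649 - 1951720*sqrt(115)/1801152661463 ≈ 47731.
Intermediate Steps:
C(k) = 2 - k**(3/2) (C(k) = 2 - k*sqrt(k) = 2 - k**(3/2))
z(j) = (2 - 5*sqrt(5)*(1/j)**(3/2))**4/j**4 (z(j) = (((2 - (5/j)**(3/2))/j)**2)**2 = (((2 - 5*sqrt(5)*(1/j)**(3/2))/j)**2)**2 = ((2 - 5*sqrt(5)*(1/j)**(3/2))**2/j**2)**2 = (2 - 5*sqrt(5)*(1/j)**(3/2))**4/j**4)
47731 + z(23) = 47731 + (-2 + 5*sqrt(5)*(1/23)**(3/2))**4/23**4 = 47731 + (-2 + 5*sqrt(5)*(1/23)**(3/2))**4/279841 = 47731 + (-2 + 5*sqrt(5)*(sqrt(23)/529))**4/279841 = 47731 + (-2 + 5*sqrt(115)/529)**4/279841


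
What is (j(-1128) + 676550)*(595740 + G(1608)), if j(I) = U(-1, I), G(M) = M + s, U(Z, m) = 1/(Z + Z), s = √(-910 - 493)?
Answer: 404135490726 + 1353099*I*√1403/2 ≈ 4.0414e+11 + 2.5341e+7*I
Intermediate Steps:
s = I*√1403 (s = √(-1403) = I*√1403 ≈ 37.457*I)
U(Z, m) = 1/(2*Z)
G(M) = M + I*√1403
j(I) = -½ (j(I) = (½)/(-1) = (½)*(-1) = -½)
(j(-1128) + 676550)*(595740 + G(1608)) = (-½ + 676550)*(595740 + (1608 + I*√1403)) = 1353099*(597348 + I*√1403)/2 = 404135490726 + 1353099*I*√1403/2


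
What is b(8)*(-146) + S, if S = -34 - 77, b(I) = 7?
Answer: -1133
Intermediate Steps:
S = -111
b(8)*(-146) + S = 7*(-146) - 111 = -1022 - 111 = -1133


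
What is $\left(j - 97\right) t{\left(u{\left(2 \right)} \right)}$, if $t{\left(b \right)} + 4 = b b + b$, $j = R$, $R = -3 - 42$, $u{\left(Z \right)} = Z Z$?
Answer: $-2272$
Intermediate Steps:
$u{\left(Z \right)} = Z^{2}$
$R = -45$ ($R = -3 - 42 = -45$)
$j = -45$
$t{\left(b \right)} = -4 + b + b^{2}$ ($t{\left(b \right)} = -4 + \left(b b + b\right) = -4 + \left(b^{2} + b\right) = -4 + \left(b + b^{2}\right) = -4 + b + b^{2}$)
$\left(j - 97\right) t{\left(u{\left(2 \right)} \right)} = \left(-45 - 97\right) \left(-4 + 2^{2} + \left(2^{2}\right)^{2}\right) = - 142 \left(-4 + 4 + 4^{2}\right) = - 142 \left(-4 + 4 + 16\right) = \left(-142\right) 16 = -2272$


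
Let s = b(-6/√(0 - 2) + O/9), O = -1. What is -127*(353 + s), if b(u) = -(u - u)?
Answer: -44831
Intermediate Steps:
b(u) = 0 (b(u) = -1*0 = 0)
s = 0
-127*(353 + s) = -127*(353 + 0) = -127*353 = -44831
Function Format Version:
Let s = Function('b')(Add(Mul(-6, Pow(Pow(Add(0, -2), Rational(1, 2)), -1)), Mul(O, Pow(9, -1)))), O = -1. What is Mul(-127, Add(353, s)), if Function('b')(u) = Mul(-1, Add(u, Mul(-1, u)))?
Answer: -44831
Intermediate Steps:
Function('b')(u) = 0 (Function('b')(u) = Mul(-1, 0) = 0)
s = 0
Mul(-127, Add(353, s)) = Mul(-127, Add(353, 0)) = Mul(-127, 353) = -44831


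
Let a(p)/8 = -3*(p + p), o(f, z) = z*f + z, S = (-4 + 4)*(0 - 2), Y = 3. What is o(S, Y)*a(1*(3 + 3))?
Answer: -864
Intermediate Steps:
S = 0 (S = 0*(-2) = 0)
o(f, z) = z + f*z (o(f, z) = f*z + z = z + f*z)
a(p) = -48*p (a(p) = 8*(-3*(p + p)) = 8*(-6*p) = -48*p)
o(S, Y)*a(1*(3 + 3)) = (3*(1 + 0))*(-48*(3 + 3)) = (3*1)*(-48*6) = 3*(-48*6) = 3*(-288) = -864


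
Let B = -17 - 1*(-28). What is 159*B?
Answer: 1749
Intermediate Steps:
B = 11 (B = -17 + 28 = 11)
159*B = 159*11 = 1749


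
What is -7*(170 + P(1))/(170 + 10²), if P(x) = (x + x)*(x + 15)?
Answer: -707/135 ≈ -5.2370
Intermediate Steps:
P(x) = 2*x*(15 + x) (P(x) = (2*x)*(15 + x) = 2*x*(15 + x))
-7*(170 + P(1))/(170 + 10²) = -7*(170 + 2*1*(15 + 1))/(170 + 10²) = -7*(170 + 2*1*16)/(170 + 100) = -7*(170 + 32)/270 = -1414/270 = -7*101/135 = -707/135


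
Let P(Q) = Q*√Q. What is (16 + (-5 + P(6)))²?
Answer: 337 + 132*√6 ≈ 660.33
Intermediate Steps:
P(Q) = Q^(3/2)
(16 + (-5 + P(6)))² = (16 + (-5 + 6^(3/2)))² = (16 + (-5 + 6*√6))² = (11 + 6*√6)²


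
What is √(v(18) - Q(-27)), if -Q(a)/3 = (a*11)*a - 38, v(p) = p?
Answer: 7*√489 ≈ 154.79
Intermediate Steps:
Q(a) = 114 - 33*a² (Q(a) = -3*((a*11)*a - 38) = -3*((11*a)*a - 38) = -3*(11*a² - 38) = -3*(-38 + 11*a²) = 114 - 33*a²)
√(v(18) - Q(-27)) = √(18 - (114 - 33*(-27)²)) = √(18 - (114 - 33*729)) = √(18 - (114 - 24057)) = √(18 - 1*(-23943)) = √(18 + 23943) = √23961 = 7*√489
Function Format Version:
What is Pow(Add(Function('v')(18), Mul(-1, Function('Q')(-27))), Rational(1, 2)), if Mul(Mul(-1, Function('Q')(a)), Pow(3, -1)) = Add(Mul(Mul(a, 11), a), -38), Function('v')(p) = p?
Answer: Mul(7, Pow(489, Rational(1, 2))) ≈ 154.79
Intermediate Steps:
Function('Q')(a) = Add(114, Mul(-33, Pow(a, 2))) (Function('Q')(a) = Mul(-3, Add(Mul(Mul(a, 11), a), -38)) = Mul(-3, Add(Mul(Mul(11, a), a), -38)) = Mul(-3, Add(Mul(11, Pow(a, 2)), -38)) = Mul(-3, Add(-38, Mul(11, Pow(a, 2)))) = Add(114, Mul(-33, Pow(a, 2))))
Pow(Add(Function('v')(18), Mul(-1, Function('Q')(-27))), Rational(1, 2)) = Pow(Add(18, Mul(-1, Add(114, Mul(-33, Pow(-27, 2))))), Rational(1, 2)) = Pow(Add(18, Mul(-1, Add(114, Mul(-33, 729)))), Rational(1, 2)) = Pow(Add(18, Mul(-1, Add(114, -24057))), Rational(1, 2)) = Pow(Add(18, Mul(-1, -23943)), Rational(1, 2)) = Pow(Add(18, 23943), Rational(1, 2)) = Pow(23961, Rational(1, 2)) = Mul(7, Pow(489, Rational(1, 2)))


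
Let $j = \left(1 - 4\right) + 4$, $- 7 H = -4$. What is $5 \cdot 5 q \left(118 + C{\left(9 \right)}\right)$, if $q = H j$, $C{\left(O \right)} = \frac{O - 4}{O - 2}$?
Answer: $\frac{83100}{49} \approx 1695.9$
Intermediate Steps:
$H = \frac{4}{7}$ ($H = \left(- \frac{1}{7}\right) \left(-4\right) = \frac{4}{7} \approx 0.57143$)
$C{\left(O \right)} = \frac{-4 + O}{-2 + O}$
$j = 1$ ($j = -3 + 4 = 1$)
$q = \frac{4}{7}$ ($q = \frac{4}{7} \cdot 1 = \frac{4}{7} \approx 0.57143$)
$5 \cdot 5 q \left(118 + C{\left(9 \right)}\right) = 5 \cdot 5 \cdot \frac{4}{7} \left(118 + \frac{-4 + 9}{-2 + 9}\right) = 25 \cdot \frac{4}{7} \left(118 + \frac{1}{7} \cdot 5\right) = \frac{100 \left(118 + \frac{1}{7} \cdot 5\right)}{7} = \frac{100 \left(118 + \frac{5}{7}\right)}{7} = \frac{100}{7} \cdot \frac{831}{7} = \frac{83100}{49}$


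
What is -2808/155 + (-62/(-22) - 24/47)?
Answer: -1266821/80135 ≈ -15.809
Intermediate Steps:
-2808/155 + (-62/(-22) - 24/47) = -2808/155 + (-62*(-1/22) - 24*1/47) = -36*78/155 + (31/11 - 24/47) = -2808/155 + 1193/517 = -1266821/80135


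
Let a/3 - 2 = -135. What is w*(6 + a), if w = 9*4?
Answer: -14148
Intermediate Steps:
a = -399 (a = 6 + 3*(-135) = 6 - 405 = -399)
w = 36
w*(6 + a) = 36*(6 - 399) = 36*(-393) = -14148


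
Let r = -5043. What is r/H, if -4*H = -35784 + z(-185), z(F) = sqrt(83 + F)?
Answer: -120305808/213415793 - 3362*I*sqrt(102)/213415793 ≈ -0.56372 - 0.0001591*I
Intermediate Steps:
H = 8946 - I*sqrt(102)/4 (H = -(-35784 + sqrt(83 - 185))/4 = -(-35784 + sqrt(-102))/4 = -(-35784 + I*sqrt(102))/4 = 8946 - I*sqrt(102)/4 ≈ 8946.0 - 2.5249*I)
r/H = -5043/(8946 - I*sqrt(102)/4)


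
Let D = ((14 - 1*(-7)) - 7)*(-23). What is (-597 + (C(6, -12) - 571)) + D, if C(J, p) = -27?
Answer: -1517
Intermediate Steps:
D = -322 (D = ((14 + 7) - 7)*(-23) = (21 - 7)*(-23) = 14*(-23) = -322)
(-597 + (C(6, -12) - 571)) + D = (-597 + (-27 - 571)) - 322 = (-597 - 598) - 322 = -1195 - 322 = -1517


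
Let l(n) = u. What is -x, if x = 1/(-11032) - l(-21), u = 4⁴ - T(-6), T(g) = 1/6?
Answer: 8467063/33096 ≈ 255.83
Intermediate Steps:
T(g) = ⅙ (T(g) = 1*(⅙) = ⅙)
u = 1535/6 (u = 4⁴ - 1*⅙ = 256 - ⅙ = 1535/6 ≈ 255.83)
l(n) = 1535/6
x = -8467063/33096 (x = 1/(-11032) - 1*1535/6 = -1/11032 - 1535/6 = -8467063/33096 ≈ -255.83)
-x = -1*(-8467063/33096) = 8467063/33096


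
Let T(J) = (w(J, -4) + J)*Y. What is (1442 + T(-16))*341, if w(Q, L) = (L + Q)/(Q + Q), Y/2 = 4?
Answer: 449779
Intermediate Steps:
Y = 8 (Y = 2*4 = 8)
w(Q, L) = (L + Q)/(2*Q) (w(Q, L) = (L + Q)/((2*Q)) = (L + Q)*(1/(2*Q)) = (L + Q)/(2*Q))
T(J) = 8*J + 4*(-4 + J)/J (T(J) = ((-4 + J)/(2*J) + J)*8 = (J + (-4 + J)/(2*J))*8 = 8*J + 4*(-4 + J)/J)
(1442 + T(-16))*341 = (1442 + (4 - 16/(-16) + 8*(-16)))*341 = (1442 + (4 - 16*(-1/16) - 128))*341 = (1442 + (4 + 1 - 128))*341 = (1442 - 123)*341 = 1319*341 = 449779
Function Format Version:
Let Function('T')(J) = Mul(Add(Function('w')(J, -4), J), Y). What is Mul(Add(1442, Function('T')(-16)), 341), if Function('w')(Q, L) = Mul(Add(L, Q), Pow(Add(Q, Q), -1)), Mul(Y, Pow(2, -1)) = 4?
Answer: 449779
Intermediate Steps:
Y = 8 (Y = Mul(2, 4) = 8)
Function('w')(Q, L) = Mul(Rational(1, 2), Pow(Q, -1), Add(L, Q)) (Function('w')(Q, L) = Mul(Add(L, Q), Pow(Mul(2, Q), -1)) = Mul(Add(L, Q), Mul(Rational(1, 2), Pow(Q, -1))) = Mul(Rational(1, 2), Pow(Q, -1), Add(L, Q)))
Function('T')(J) = Add(Mul(8, J), Mul(4, Pow(J, -1), Add(-4, J))) (Function('T')(J) = Mul(Add(Mul(Rational(1, 2), Pow(J, -1), Add(-4, J)), J), 8) = Mul(Add(J, Mul(Rational(1, 2), Pow(J, -1), Add(-4, J))), 8) = Add(Mul(8, J), Mul(4, Pow(J, -1), Add(-4, J))))
Mul(Add(1442, Function('T')(-16)), 341) = Mul(Add(1442, Add(4, Mul(-16, Pow(-16, -1)), Mul(8, -16))), 341) = Mul(Add(1442, Add(4, Mul(-16, Rational(-1, 16)), -128)), 341) = Mul(Add(1442, Add(4, 1, -128)), 341) = Mul(Add(1442, -123), 341) = Mul(1319, 341) = 449779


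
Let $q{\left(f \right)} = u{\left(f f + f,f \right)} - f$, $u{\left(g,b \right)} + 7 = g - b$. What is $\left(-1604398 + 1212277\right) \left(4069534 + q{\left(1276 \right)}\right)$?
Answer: $-2233688651667$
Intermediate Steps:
$u{\left(g,b \right)} = -7 + g - b$ ($u{\left(g,b \right)} = -7 - \left(b - g\right) = -7 + g - b$)
$q{\left(f \right)} = -7 + f^{2} - f$ ($q{\left(f \right)} = \left(-7 + \left(f f + f\right) - f\right) - f = \left(-7 + \left(f^{2} + f\right) - f\right) - f = \left(-7 + \left(f + f^{2}\right) - f\right) - f = \left(-7 + f^{2}\right) - f = -7 + f^{2} - f$)
$\left(-1604398 + 1212277\right) \left(4069534 + q{\left(1276 \right)}\right) = \left(-1604398 + 1212277\right) \left(4069534 - \left(1283 - 1628176\right)\right) = - 392121 \left(4069534 - -1626893\right) = - 392121 \left(4069534 + 1626893\right) = \left(-392121\right) 5696427 = -2233688651667$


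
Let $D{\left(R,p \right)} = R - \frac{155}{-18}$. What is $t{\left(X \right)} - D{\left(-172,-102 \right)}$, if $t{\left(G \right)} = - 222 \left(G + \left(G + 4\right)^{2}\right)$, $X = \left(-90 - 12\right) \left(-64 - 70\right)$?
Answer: $- \frac{747001256051}{18} \approx -4.15 \cdot 10^{10}$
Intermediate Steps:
$X = 13668$ ($X = \left(-102\right) \left(-134\right) = 13668$)
$D{\left(R,p \right)} = \frac{155}{18} + R$ ($D{\left(R,p \right)} = R - - \frac{155}{18} = R + \frac{155}{18} = \frac{155}{18} + R$)
$t{\left(G \right)} = - 222 G - 222 \left(4 + G\right)^{2}$ ($t{\left(G \right)} = - 222 \left(G + \left(4 + G\right)^{2}\right) = - 222 G - 222 \left(4 + G\right)^{2}$)
$t{\left(X \right)} - D{\left(-172,-102 \right)} = \left(\left(-222\right) 13668 - 222 \left(4 + 13668\right)^{2}\right) - \left(\frac{155}{18} - 172\right) = \left(-3034296 - 222 \cdot 13672^{2}\right) - - \frac{2941}{18} = \left(-3034296 - 41497035648\right) + \frac{2941}{18} = -41500069944 + \frac{2941}{18} = - \frac{747001256051}{18}$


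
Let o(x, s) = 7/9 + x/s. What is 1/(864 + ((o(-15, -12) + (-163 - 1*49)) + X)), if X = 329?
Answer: 36/35389 ≈ 0.0010173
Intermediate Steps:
o(x, s) = 7/9 + x/s (o(x, s) = 7*(⅑) + x/s = 7/9 + x/s)
1/(864 + ((o(-15, -12) + (-163 - 1*49)) + X)) = 1/(864 + (((7/9 - 15/(-12)) + (-163 - 1*49)) + 329)) = 1/(864 + (((7/9 - 15*(-1/12)) + (-163 - 49)) + 329)) = 1/(864 + (((7/9 + 5/4) - 212) + 329)) = 1/(864 + ((73/36 - 212) + 329)) = 1/(864 + (-7559/36 + 329)) = 1/(864 + 4285/36) = 1/(35389/36) = 36/35389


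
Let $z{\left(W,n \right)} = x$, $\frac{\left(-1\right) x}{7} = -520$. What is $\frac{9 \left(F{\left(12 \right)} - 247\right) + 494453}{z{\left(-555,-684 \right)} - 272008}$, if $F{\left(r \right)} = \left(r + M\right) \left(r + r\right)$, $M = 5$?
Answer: $- \frac{247951}{134184} \approx -1.8478$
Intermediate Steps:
$x = 3640$ ($x = \left(-7\right) \left(-520\right) = 3640$)
$F{\left(r \right)} = 2 r \left(5 + r\right)$ ($F{\left(r \right)} = \left(r + 5\right) \left(r + r\right) = \left(5 + r\right) 2 r = 2 r \left(5 + r\right)$)
$z{\left(W,n \right)} = 3640$
$\frac{9 \left(F{\left(12 \right)} - 247\right) + 494453}{z{\left(-555,-684 \right)} - 272008} = \frac{9 \left(2 \cdot 12 \left(5 + 12\right) - 247\right) + 494453}{3640 - 272008} = \frac{9 \left(2 \cdot 12 \cdot 17 - 247\right) + 494453}{-268368} = \left(9 \left(408 - 247\right) + 494453\right) \left(- \frac{1}{268368}\right) = \left(9 \cdot 161 + 494453\right) \left(- \frac{1}{268368}\right) = \left(1449 + 494453\right) \left(- \frac{1}{268368}\right) = 495902 \left(- \frac{1}{268368}\right) = - \frac{247951}{134184}$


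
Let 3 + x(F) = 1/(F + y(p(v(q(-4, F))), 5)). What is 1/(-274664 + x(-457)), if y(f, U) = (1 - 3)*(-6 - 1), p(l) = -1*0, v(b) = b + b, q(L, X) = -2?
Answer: -443/121677482 ≈ -3.6408e-6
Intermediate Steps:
v(b) = 2*b
p(l) = 0
y(f, U) = 14 (y(f, U) = -2*(-7) = 14)
x(F) = -3 + 1/(14 + F) (x(F) = -3 + 1/(F + 14) = -3 + 1/(14 + F))
1/(-274664 + x(-457)) = 1/(-274664 + (-41 - 3*(-457))/(14 - 457)) = 1/(-274664 + (-41 + 1371)/(-443)) = 1/(-274664 - 1/443*1330) = 1/(-274664 - 1330/443) = 1/(-121677482/443) = -443/121677482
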